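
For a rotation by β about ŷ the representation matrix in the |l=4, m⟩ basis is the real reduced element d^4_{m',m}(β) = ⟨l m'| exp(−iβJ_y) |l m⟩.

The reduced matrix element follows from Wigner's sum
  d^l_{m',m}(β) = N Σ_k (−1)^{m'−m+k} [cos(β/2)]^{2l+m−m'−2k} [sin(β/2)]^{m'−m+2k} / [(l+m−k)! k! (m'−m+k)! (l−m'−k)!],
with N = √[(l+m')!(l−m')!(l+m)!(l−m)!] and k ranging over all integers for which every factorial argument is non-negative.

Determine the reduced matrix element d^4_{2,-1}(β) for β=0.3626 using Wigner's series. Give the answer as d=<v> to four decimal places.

d=-0.0725

d^4_{2,-1}(β=0.3626) via Wigner's sum:
With c≡cos(β/2)=0.983610 and s≡sin(β/2)=0.180308, N=[720·2·6·120]^{1/2}=1018.233765
k: max(0,(-1)−(2))=0 … min(4+(-1),4−(2))=2
  k=0: (−1)^3·1018.2338/(72)·0.9836^5·0.1803^3 = -0.076327
  k=1: (−1)^4·1018.2338/(48)·0.9836^3·0.1803^5 = +0.003847
  k=2: (−1)^5·1018.2338/(240)·0.9836^1·0.1803^7 = -0.000026
d^4_{2,-1}(0.3626) = -0.076327 +0.003847 -0.000026 = -0.072506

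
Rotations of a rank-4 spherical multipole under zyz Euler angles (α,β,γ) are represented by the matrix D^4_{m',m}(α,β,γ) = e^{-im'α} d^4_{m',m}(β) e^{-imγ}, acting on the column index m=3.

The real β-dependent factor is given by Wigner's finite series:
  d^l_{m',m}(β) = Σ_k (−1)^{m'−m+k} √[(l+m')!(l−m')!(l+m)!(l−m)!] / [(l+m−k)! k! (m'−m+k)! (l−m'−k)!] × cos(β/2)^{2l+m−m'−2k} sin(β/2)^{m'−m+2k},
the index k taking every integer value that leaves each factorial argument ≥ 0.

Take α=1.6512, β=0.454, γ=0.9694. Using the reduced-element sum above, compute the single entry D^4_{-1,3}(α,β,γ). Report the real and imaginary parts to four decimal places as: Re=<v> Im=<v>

Re=0.0091 Im=-0.0282

Split into d^4_{-1,3}(β=0.454) × two z-phases.
c=cos(0.454/2)=0.974346, s=sin(0.454/2)=0.225056; N=√[6·120·5040·1]=1904.940944
Admissible k: 4..5 (factorial args all ≥0)
  k=4: (−1)^0·1904.9409/(144)·0.9743^4·0.2251^4 = +0.030587
  k=5: (−1)^1·1904.9409/(240)·0.9743^2·0.2251^6 = -0.000979
d^4_{-1,3}(0.454) = +0.030587 -0.000979 = +0.029607
D = (-0.080317+0.996769i)·(+0.029607)·(-0.972887-0.231280i) = +0.009139-0.028162i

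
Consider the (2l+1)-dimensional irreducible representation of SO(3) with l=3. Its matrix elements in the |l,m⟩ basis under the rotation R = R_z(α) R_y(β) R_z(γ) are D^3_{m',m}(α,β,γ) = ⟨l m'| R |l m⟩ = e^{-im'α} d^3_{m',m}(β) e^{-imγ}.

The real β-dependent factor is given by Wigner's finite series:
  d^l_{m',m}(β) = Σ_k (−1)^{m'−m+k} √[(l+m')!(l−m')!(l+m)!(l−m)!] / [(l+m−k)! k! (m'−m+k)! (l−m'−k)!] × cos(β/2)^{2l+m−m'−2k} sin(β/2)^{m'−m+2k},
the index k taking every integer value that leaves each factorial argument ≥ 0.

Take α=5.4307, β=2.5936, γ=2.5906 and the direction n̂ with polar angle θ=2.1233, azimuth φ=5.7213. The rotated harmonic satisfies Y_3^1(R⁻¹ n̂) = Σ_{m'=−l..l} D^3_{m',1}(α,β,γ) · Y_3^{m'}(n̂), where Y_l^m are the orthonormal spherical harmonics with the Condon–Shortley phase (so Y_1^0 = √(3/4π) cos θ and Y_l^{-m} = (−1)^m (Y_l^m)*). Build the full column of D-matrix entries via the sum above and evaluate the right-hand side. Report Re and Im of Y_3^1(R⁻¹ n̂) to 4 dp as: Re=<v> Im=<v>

Re=-0.4429 Im=-0.0122

Need the full column D^3_{m',1} for m'=−3..3 at α=5.4307, β=2.5936, γ=2.5906.
cos(β/2)=0.270581, sin(β/2)=0.962697
d^3_{-3,1}: single k=4 term ⇒ +0.243556;  D = +0.102784+0.220805i
d^3_{-2,1}: k∈[3..4] ⇒ +0.111787 -0.707531 = -0.595745;  D = +0.241189-0.544738i
d^3_{-1,1}: k∈[2..4] ⇒ +0.029807 -0.503087 +0.796046 = +0.322767;  D = -0.308208+0.095844i
d^3_{0,1}: k∈[1..3] ⇒ +0.004837 -0.183684 +0.775062 = +0.596214;  D = -0.507978-0.312138i
d^3_{1,1}: k∈[0..2] ⇒ +0.000392 -0.039743 +0.377315 = +0.337965;  D = -0.056284-0.333245i
d^3_{2,1}: k∈[0..1] ⇒ -0.004415 +0.111787 = +0.107371;  D = +0.067945-0.083139i
d^3_{3,1}: single k=0 term ⇒ +0.019240;  D = +0.019230-0.000638i
Y_3^{m'}(θ=2.1233,φ=5.7213) and Σ D·Y over m':
  (+0.1028+0.2208i)·(-0.0295+0.2556i)  (+0.2412-0.5447i)·(-0.1680-0.3504i)  (-0.3082+0.0958i)·(+0.0878+0.0553i)  (-0.5080-0.3121i)·(+0.3178+0.0000i)  (-0.0563-0.3332i)·(-0.0878+0.0553i)  (+0.0679-0.0831i)·(-0.1680+0.3504i)  (+0.0192-0.0006i)·(+0.0295+0.2556i)
Y_3^1(R⁻¹ n̂) = -0.442889-0.012249i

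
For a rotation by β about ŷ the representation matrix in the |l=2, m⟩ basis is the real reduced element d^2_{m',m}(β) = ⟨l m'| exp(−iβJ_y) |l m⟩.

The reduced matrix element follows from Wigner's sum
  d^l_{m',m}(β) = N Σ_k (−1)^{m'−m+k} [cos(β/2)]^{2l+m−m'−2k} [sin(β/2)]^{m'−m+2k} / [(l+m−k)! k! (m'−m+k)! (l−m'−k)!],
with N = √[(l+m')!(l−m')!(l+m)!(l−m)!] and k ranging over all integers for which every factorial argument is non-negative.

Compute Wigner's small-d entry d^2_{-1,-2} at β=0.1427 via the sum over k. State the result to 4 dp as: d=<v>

d=-0.1415

d^2_{-1,-2}(β=0.1427) via Wigner's sum:
Half-angle: c=0.997456, s=0.071289. N=√(1·6·1·24)=12.000000
k: max(0,(-2)−(-1))=0 … min(2+(-2),2−(-1))=0
  k=0: (−1)^1·12.0000/(6)·0.9975^3·0.0713^1 = -0.141493
d^2_{-1,-2}(0.1427) = -0.141493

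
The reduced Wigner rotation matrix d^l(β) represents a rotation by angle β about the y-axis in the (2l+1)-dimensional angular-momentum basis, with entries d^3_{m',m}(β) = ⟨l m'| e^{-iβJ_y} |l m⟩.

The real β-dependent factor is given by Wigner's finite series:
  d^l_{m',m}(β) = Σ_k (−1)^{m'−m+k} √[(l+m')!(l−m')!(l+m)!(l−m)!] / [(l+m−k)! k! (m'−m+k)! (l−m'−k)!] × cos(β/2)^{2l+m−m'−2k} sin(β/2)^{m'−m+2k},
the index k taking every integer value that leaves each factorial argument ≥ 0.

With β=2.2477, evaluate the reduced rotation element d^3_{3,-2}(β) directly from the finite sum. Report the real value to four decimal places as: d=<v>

d=-0.6313

d^3_{3,-2}(β=2.2477) via Wigner's sum:
With c≡cos(β/2)=0.432214 and s≡sin(β/2)=0.901771, N=[720·1·1·120]^{1/2}=293.938769
k: max(0,(-2)−(3))=0 … min(3+(-2),3−(3))=0
  k=0: (−1)^5·293.9388/(120)·0.4322^1·0.9018^5 = -0.631329
d^3_{3,-2}(2.2477) = -0.631329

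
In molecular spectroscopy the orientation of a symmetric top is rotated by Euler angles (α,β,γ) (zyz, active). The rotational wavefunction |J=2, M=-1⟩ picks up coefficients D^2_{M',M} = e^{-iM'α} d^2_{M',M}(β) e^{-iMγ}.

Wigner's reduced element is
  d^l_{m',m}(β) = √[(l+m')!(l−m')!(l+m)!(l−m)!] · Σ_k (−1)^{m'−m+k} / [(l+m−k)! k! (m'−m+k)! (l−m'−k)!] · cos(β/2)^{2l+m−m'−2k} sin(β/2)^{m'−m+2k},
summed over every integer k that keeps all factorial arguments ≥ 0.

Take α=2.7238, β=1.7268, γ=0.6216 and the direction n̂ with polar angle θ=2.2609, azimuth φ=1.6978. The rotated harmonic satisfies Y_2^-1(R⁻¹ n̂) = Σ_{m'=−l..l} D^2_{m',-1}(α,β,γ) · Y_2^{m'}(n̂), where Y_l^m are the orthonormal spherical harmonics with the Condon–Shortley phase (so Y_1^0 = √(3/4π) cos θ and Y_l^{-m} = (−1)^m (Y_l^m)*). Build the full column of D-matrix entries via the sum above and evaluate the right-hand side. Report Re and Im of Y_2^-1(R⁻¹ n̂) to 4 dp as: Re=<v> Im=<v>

Re=0.0293 Im=0.3304

Need the full column D^2_{m',-1} for m'=−2..2 at α=2.7238, β=1.7268, γ=0.6216.
cos(β/2)=0.649857, sin(β/2)=0.760056
d^2_{-2,-1}: single k=1 term ⇒ +0.417186;  D = +0.407671-0.088592i
d^2_{-1,-1}: k∈[0..1] ⇒ +0.178349 -0.731895 = -0.553545;  D = +0.542089+0.112037i
d^2_{0,-1}: k∈[0..1] ⇒ -0.510946 +0.698926 = +0.187980;  D = +0.152818+0.109468i
d^2_{1,-1}: k∈[0..1] ⇒ +0.731895 -0.333721 = +0.398174;  D = -0.201772-0.343264i
d^2_{2,-1}: single k=0 term ⇒ -0.570670;  D = -0.064695-0.566991i
Y_2^{m'}(θ=2.2609,φ=1.6978) and Σ D·Y over m':
  (+0.4077-0.0886i)·(-0.2224+0.0577i)  (+0.5421+0.1120i)·(+0.0480+0.3762i)  (+0.1528+0.1095i)·(+0.0681+0.0000i)  (-0.2018-0.3433i)·(-0.0480+0.3762i)  (-0.0647-0.5670i)·(-0.2224-0.0577i)
Y_2^-1(R⁻¹ n̂) = +0.029254+0.330400i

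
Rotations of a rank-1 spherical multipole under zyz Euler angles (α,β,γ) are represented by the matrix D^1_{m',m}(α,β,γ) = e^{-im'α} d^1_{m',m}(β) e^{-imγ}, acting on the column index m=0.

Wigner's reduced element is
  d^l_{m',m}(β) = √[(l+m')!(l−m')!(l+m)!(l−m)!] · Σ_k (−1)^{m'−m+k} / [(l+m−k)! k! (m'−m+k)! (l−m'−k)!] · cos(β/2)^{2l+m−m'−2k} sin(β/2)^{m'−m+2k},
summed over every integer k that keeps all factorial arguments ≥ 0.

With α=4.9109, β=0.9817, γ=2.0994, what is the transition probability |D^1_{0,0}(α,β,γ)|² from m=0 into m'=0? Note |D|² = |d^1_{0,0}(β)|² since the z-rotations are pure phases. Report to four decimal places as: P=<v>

Split into d^1_{0,0}(β=0.9817) × two z-phases.
Half-angle: c=0.881933, s=0.471376. N=√(1·1·1·1)=1.000000
k: max(0,(0)−(0))=0 … min(1+(0),1−(0))=1
  k=0: (−1)^0·1.0000/(1)·0.8819^2·0.4714^0 = +0.777805
  k=1: (−1)^1·1.0000/(1)·0.8819^0·0.4714^2 = -0.222195
d^1_{0,0}(0.9817) = +0.777805 -0.222195 = +0.555610
|D^1_{0,0}|² = |d^1_{0,0}(β)|² = (+0.555610)² = 0.308702 (the z-rotation phases have unit modulus)

P=0.3087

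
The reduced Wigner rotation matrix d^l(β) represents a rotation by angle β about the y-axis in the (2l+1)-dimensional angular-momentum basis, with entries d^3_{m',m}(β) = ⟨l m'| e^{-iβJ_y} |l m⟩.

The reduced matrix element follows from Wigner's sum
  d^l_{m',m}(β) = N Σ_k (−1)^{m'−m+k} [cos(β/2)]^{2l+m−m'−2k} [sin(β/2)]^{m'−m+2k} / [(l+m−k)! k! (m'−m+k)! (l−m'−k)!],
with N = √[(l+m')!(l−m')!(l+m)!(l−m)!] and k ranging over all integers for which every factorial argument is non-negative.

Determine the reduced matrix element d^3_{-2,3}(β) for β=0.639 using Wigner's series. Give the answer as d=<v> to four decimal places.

d=0.0071

d^3_{-2,3}(β=0.639) via Wigner's sum:
c=cos(0.639/2)=0.949393, s=sin(0.639/2)=0.314092; N=√[1·120·720·1]=293.938769
k∈{5} keeps every argument non-negative
  k=5: (−1)^0·293.9388/(120)·0.9494^1·0.3141^5 = +0.007109
d^3_{-2,3}(0.639) = +0.007109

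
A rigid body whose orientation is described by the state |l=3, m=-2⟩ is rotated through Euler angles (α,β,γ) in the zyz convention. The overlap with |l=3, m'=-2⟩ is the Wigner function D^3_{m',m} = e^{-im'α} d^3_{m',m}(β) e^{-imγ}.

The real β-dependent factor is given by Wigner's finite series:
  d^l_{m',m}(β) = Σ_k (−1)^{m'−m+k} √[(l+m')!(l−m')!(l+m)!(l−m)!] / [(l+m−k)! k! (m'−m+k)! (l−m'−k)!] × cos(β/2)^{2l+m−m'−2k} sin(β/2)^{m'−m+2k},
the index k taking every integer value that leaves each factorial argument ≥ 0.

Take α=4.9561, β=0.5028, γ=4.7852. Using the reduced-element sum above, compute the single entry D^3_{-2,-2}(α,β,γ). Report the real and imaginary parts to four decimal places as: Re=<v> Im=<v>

Re=0.4461 Im=0.3273

First d^3_{-2,-2}(β=0.5028), then the phase factors e^{-i(-2)α} and e^{-i(-2)γ}:
c=cos(0.5028/2)=0.968565, s=sin(0.5028/2)=0.248760; N=√[1·120·1·120]=120.000000
Admissible k: 0..1 (factorial args all ≥0)
  k=0: (−1)^0·120.0000/(120)·0.9686^6·0.2488^0 = +0.825606
  k=1: (−1)^1·120.0000/(24)·0.9686^4·0.2488^2 = -0.272300
d^3_{-2,-2}(0.5028) = +0.825606 -0.272300 = +0.553307
Phases: e^{-i·(-2)·4.9561}=-0.883543-0.468350i, e^{-i·(-2)·4.7852}=-0.989416-0.145108i ⇒ D=+0.446093+0.327337i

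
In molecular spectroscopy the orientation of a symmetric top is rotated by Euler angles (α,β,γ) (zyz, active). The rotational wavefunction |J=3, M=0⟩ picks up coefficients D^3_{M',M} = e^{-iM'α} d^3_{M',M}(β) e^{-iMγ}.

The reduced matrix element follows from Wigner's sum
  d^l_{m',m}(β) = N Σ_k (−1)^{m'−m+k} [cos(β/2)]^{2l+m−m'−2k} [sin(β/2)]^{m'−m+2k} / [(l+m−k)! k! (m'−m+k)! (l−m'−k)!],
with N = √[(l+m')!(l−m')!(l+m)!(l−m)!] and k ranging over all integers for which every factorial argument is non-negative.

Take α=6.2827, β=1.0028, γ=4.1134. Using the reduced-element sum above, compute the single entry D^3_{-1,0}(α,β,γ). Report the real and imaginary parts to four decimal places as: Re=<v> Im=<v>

Re=0.1631 Im=-0.0001

D^3_{-1,0}(6.2827,1.0028,4.1134) = e^{-i·-1·6.2827}·d^3_{-1,0}(1.0028)·e^{-i·0·4.1134}. Compute d first:
c=cos(1.0028/2)=0.876911, s=sin(1.0028/2)=0.480654; N=√[2·24·6·6]=41.569219
Admissible k: 1..3 (factorial args all ≥0)
  k=1: (−1)^0·41.5692/(12)·0.8769^5·0.4807^1 = +0.863375
  k=2: (−1)^1·41.5692/(4)·0.8769^3·0.4807^3 = -0.778170
  k=3: (−1)^2·41.5692/(12)·0.8769^1·0.4807^5 = +0.077930
d^3_{-1,0}(1.0028) = +0.863375 -0.778170 +0.077930 = +0.163135
D = (+1.000000-0.000485i)·(+0.163135)·(+1.000000+0.000000i) = +0.163135-0.000079i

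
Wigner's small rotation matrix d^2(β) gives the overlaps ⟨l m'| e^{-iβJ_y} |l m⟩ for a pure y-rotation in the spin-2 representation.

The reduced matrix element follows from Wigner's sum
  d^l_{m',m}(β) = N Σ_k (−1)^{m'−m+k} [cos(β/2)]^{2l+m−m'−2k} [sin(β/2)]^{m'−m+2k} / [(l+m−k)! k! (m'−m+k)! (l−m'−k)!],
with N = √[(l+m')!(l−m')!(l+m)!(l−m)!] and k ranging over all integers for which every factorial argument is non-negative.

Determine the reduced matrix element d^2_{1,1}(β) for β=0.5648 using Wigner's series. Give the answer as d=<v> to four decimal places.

d^2_{1,1}(β=0.5648) via Wigner's sum:
Half-angle: c=0.960389, s=0.278661. N=√(6·1·6·1)=6.000000
k: max(0,(1)−(1))=0 … min(2+(1),2−(1))=1
  k=0: (−1)^0·6.0000/(6)·0.9604^4·0.2787^0 = +0.850726
  k=1: (−1)^1·6.0000/(2)·0.9604^2·0.2787^2 = -0.214867
d^2_{1,1}(0.5648) = +0.850726 -0.214867 = +0.635859

d=0.6359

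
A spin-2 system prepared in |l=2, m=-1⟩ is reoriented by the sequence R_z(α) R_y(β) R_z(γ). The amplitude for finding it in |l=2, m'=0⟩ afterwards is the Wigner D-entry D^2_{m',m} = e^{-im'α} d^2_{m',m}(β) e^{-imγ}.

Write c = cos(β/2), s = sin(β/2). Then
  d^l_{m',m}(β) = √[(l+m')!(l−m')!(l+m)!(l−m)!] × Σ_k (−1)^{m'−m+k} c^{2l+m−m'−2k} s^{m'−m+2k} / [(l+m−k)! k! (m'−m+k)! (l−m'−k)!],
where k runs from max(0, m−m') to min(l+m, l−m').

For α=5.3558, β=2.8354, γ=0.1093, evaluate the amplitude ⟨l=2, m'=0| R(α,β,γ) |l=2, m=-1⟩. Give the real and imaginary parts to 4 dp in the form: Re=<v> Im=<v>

Re=0.3499 Im=0.0384

Split into d^2_{0,-1}(β=2.8354) × two z-phases.
c=cos(2.8354/2)=0.152499, s=sin(2.8354/2)=0.988304; N=√[2·2·1·6]=4.898979
The bounds max(0,m−m')=0 and min(l+m,l−m')=1 give 2 terms
  k=0: (−1)^1·4.8990/(2)·0.1525^3·0.9883^1 = -0.008586
  k=1: (−1)^2·4.8990/(2)·0.1525^1·0.9883^3 = +0.360590
d^2_{0,-1}(2.8354) = -0.008586 +0.360590 = +0.352004
D = (+1.000000+0.000000i)·(+0.352004)·(+0.994033+0.109083i) = +0.349904+0.038398i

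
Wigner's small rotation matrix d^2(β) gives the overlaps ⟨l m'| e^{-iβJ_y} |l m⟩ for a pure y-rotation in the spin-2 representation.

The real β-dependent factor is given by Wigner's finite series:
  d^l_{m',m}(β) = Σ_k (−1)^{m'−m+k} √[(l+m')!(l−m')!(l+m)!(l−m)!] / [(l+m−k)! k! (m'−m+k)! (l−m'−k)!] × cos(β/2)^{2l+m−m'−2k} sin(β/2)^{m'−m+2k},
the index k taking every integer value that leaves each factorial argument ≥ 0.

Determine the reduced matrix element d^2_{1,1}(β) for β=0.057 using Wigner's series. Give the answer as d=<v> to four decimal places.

d^2_{1,1}(β=0.057) via Wigner's sum:
c=cos(0.057/2)=0.999594, s=sin(0.057/2)=0.028496; N=√[6·1·6·1]=6.000000
k: max(0,(1)−(1))=0 … min(2+(1),2−(1))=1
  k=0: (−1)^0·6.0000/(6)·0.9996^4·0.0285^0 = +0.998377
  k=1: (−1)^1·6.0000/(2)·0.9996^2·0.0285^2 = -0.002434
d^2_{1,1}(0.057) = +0.998377 -0.002434 = +0.995942

d=0.9959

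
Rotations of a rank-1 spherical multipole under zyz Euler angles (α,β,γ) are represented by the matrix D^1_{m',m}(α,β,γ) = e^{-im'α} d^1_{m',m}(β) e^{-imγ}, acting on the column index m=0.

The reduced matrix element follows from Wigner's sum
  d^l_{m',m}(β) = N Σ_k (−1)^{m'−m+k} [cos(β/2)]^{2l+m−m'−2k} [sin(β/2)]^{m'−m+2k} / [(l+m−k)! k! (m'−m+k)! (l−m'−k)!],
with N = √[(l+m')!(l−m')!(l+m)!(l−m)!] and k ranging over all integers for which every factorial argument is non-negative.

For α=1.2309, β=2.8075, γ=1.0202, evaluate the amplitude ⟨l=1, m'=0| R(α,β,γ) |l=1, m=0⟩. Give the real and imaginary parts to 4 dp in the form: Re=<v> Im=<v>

Split into d^1_{0,0}(β=2.8075) × two z-phases.
c=cos(2.8075/2)=0.166271, s=sin(2.8075/2)=0.986080; N=√[1·1·1·1]=1.000000
The bounds max(0,m−m')=0 and min(l+m,l−m')=1 give 2 terms
  k=0: (−1)^0·1.0000/(1)·0.1663^2·0.9861^0 = +0.027646
  k=1: (−1)^1·1.0000/(1)·0.1663^0·0.9861^2 = -0.972354
d^1_{0,0}(2.8075) = +0.027646 -0.972354 = -0.944708
D = (+1.000000+0.000000i)·(-0.944708)·(+1.000000+0.000000i) = -0.944708+0.000000i

Re=-0.9447 Im=0.0000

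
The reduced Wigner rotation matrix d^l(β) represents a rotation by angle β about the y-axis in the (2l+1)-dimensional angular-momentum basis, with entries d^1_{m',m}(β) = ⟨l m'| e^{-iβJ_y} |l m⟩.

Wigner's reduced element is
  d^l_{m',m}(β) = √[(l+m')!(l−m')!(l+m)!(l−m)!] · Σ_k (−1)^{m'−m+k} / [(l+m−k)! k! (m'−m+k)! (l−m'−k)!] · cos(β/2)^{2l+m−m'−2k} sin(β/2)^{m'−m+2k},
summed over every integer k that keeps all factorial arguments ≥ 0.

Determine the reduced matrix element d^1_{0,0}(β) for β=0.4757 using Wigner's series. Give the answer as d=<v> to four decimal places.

d^1_{0,0}(β=0.4757) via Wigner's sum:
c=cos(0.4757/2)=0.971847, s=sin(0.4757/2)=0.235614; N=√[1·1·1·1]=1.000000
Admissible k: 0..1 (factorial args all ≥0)
  k=0: (−1)^0·1.0000/(1)·0.9718^2·0.2356^0 = +0.944486
  k=1: (−1)^1·1.0000/(1)·0.9718^0·0.2356^2 = -0.055514
d^1_{0,0}(0.4757) = +0.944486 -0.055514 = +0.888972

d=0.8890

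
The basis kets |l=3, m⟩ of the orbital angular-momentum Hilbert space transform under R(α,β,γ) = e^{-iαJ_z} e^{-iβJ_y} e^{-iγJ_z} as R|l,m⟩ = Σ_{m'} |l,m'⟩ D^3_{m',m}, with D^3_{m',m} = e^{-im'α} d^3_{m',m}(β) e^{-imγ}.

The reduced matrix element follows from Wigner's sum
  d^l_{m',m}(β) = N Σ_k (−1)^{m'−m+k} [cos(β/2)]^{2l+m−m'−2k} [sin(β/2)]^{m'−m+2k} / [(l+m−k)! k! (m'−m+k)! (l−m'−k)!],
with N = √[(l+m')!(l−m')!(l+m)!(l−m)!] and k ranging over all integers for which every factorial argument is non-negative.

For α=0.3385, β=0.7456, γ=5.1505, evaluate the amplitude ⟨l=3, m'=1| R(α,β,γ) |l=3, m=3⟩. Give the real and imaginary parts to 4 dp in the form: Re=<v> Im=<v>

Re=-0.3852 Im=0.0317

D^3_{1,3}(0.3385,0.7456,5.1505) = e^{-i·1·0.3385}·d^3_{1,3}(0.7456)·e^{-i·3·5.1505}. Compute d first:
c=cos(0.7456/2)=0.931311, s=sin(0.7456/2)=0.364225; N=√[24·2·720·1]=185.903201
Admissible k: 2..2 (factorial args all ≥0)
  k=2: (−1)^0·185.9032/(48)·0.9313^4·0.3642^2 = +0.386512
d^3_{1,3}(0.7456) = +0.386512
D = (+0.943254-0.332073i)·(+0.386512)·(-0.967293-0.253661i) = -0.385212+0.031673i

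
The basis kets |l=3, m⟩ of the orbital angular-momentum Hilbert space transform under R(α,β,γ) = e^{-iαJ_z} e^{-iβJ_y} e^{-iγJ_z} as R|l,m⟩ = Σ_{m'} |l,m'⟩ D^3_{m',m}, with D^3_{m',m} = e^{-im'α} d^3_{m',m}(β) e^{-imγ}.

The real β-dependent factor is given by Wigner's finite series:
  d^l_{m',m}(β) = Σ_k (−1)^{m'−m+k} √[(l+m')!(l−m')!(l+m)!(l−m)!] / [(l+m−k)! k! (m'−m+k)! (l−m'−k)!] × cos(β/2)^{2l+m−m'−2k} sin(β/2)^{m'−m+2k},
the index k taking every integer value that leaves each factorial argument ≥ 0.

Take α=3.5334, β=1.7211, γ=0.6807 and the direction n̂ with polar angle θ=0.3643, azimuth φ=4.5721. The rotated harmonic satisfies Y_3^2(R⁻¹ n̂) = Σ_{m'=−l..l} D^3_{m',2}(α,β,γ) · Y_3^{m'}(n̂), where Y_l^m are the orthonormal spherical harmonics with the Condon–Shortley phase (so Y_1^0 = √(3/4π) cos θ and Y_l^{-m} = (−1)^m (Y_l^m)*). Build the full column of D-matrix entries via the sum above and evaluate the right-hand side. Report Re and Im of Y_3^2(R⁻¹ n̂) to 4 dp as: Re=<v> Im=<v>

Need the full column D^3_{m',2} for m'=−3..3 at α=3.5334, β=1.7211, γ=0.6807.
cos(β/2)=0.652021, sin(β/2)=0.758201
d^3_{-3,2}: single k=5 term ⇒ +0.400184;  D = -0.393283+0.073997i
d^3_{-2,2}: k∈[4..5] ⇒ +0.702475 -0.189980 = +0.512495;  D = +0.429304-0.279909i
d^3_{-1,2}: k∈[3..4] ⇒ +0.764130 -0.516635 = +0.247495;  D = -0.139992+0.204098i
d^3_{0,2}: k∈[2..3] ⇒ +0.569082 -0.769522 = -0.200440;  D = -0.041665+0.196062i
d^3_{1,2}: k∈[1..2] ⇒ +0.282547 -0.764130 = -0.481583;  D = -0.087360-0.473593i
d^3_{2,2}: k∈[0..1] ⇒ +0.076837 -0.519498 = -0.442662;  D = +0.240444+0.371666i
d^3_{3,2}: single k=0 term ⇒ -0.218860;  D = -0.180041-0.124438i
Y_3^{m'}(θ=0.3643,φ=4.5721) and Σ D·Y over m':
  (-0.3933+0.0740i)·(+0.0077-0.0172i)  (+0.4293-0.2799i)·(-0.1165-0.0336i)  (-0.1400+0.2041i)·(-0.0542+0.3837i)  (-0.0417+0.1961i)·(+0.4760+0.0000i)  (-0.0874-0.4736i)·(+0.0542+0.3837i)  (+0.2404+0.3717i)·(-0.1165+0.0336i)  (-0.1800-0.1244i)·(-0.0077-0.0172i)
Y_3^2(R⁻¹ n̂) = -0.015978-0.036241i

Re=-0.0160 Im=-0.0362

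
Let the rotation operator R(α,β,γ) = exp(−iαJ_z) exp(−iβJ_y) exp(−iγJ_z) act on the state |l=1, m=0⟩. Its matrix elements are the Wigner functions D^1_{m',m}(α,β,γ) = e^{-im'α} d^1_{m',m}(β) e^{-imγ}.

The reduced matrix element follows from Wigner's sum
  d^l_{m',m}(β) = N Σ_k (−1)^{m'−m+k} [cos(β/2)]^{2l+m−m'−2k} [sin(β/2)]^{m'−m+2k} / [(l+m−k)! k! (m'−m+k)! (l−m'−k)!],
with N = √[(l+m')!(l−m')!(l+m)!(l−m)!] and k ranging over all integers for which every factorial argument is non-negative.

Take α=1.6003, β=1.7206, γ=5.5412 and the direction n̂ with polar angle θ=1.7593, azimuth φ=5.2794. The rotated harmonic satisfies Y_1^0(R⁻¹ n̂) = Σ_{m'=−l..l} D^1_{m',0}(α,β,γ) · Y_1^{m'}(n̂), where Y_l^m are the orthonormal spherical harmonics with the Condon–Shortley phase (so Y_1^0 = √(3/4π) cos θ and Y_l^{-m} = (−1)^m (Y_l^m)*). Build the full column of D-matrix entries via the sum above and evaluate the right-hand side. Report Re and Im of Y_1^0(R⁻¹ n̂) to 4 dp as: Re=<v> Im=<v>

Need the full column D^1_{m',0} for m'=−1..1 at α=1.6003, β=1.7206, γ=5.5412.
cos(β/2)=0.652210, sin(β/2)=0.758038
d^1_{-1,0}: single k=1 term ⇒ +0.699187;  D = -0.020626+0.698883i
d^1_{0,0}: k∈[0..1] ⇒ +0.425378 -0.574622 = -0.149244;  D = -0.149244+0.000000i
d^1_{1,0}: single k=0 term ⇒ -0.699187;  D = +0.020626+0.698883i
Y_1^{m'}(θ=1.7593,φ=5.2794) and Σ D·Y over m':
  (-0.0206+0.6989i)·(+0.1823+0.2863i)  (-0.1492+0.0000i)·(-0.0916+0.0000i)  (+0.0206+0.6989i)·(-0.1823+0.2863i)
Y_1^0(R⁻¹ n̂) = -0.393987+0.000000i

Re=-0.3940 Im=0.0000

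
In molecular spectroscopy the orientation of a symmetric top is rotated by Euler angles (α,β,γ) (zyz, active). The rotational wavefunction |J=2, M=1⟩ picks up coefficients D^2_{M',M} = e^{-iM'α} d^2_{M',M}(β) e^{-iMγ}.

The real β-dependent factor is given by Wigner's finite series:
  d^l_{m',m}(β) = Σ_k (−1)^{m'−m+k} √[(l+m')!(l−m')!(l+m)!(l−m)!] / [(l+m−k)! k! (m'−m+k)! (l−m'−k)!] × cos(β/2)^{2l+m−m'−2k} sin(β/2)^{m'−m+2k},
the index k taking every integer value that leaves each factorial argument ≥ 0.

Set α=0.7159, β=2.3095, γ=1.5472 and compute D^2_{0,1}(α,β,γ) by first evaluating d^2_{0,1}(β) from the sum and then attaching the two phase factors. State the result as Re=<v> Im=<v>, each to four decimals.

Re=-0.0144 Im=0.6095

D^2_{0,1}(0.7159,2.3095,1.5472) = e^{-i·0·0.7159}·d^2_{0,1}(2.3095)·e^{-i·1·1.5472}. Compute d first:
With c≡cos(β/2)=0.404147 and s≡sin(β/2)=0.914694, N=[2·2·6·1]^{1/2}=4.898979
Admissible k: 1..2 (factorial args all ≥0)
  k=1: (−1)^0·4.8990/(2)·0.4041^3·0.9147^1 = +0.147901
  k=2: (−1)^1·4.8990/(2)·0.4041^1·0.9147^3 = -0.757605
d^2_{0,1}(2.3095) = +0.147901 -0.757605 = -0.609704
Phases: e^{-i·(0)·0.7159}=+1.000000+0.000000i, e^{-i·(1)·1.5472}=+0.023594-0.999722i ⇒ D=-0.014385+0.609534i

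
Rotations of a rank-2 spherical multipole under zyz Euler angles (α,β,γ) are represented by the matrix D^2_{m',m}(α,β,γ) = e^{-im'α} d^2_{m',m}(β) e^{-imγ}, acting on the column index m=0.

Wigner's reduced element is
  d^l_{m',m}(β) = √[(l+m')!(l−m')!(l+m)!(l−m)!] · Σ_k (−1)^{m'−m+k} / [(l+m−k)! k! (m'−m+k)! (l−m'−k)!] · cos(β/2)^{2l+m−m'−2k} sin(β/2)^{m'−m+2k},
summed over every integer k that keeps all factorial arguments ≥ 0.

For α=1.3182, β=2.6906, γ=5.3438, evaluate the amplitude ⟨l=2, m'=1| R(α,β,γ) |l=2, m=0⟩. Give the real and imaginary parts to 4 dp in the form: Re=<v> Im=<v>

Re=0.1201 Im=-0.4652

Split into d^2_{1,0}(β=2.6906) × two z-phases.
Half-angle: c=0.223590, s=0.974683. N=√(6·1·2·2)=4.898979
The bounds max(0,m−m')=0 and min(l+m,l−m')=1 give 2 terms
  k=0: (−1)^1·4.8990/(2)·0.2236^3·0.9747^1 = -0.026687
  k=1: (−1)^2·4.8990/(2)·0.2236^1·0.9747^3 = +0.507129
d^2_{1,0}(2.6906) = -0.026687 +0.507129 = +0.480443
D = (+0.249919-0.968267i)·(+0.480443)·(+1.000000+0.000000i) = +0.120072-0.465197i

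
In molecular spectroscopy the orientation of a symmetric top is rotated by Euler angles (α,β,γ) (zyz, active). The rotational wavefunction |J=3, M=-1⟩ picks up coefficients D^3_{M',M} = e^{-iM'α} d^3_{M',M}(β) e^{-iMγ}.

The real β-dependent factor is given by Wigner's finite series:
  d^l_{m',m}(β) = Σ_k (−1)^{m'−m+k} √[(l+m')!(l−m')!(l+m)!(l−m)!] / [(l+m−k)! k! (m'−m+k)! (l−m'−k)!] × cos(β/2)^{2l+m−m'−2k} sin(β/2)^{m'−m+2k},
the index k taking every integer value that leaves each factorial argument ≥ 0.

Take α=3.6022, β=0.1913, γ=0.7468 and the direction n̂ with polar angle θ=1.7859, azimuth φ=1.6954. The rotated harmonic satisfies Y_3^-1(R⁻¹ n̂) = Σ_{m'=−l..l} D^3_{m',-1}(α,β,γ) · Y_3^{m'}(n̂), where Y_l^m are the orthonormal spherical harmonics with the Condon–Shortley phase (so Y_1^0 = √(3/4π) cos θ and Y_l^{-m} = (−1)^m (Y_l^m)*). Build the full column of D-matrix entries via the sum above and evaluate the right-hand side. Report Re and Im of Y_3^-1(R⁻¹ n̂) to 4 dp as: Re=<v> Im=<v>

Re=0.1696 Im=-0.1002

Need the full column D^3_{m',-1} for m'=−3..3 at α=3.6022, β=0.1913, γ=0.7468.
cos(β/2)=0.995429, sin(β/2)=0.095504
d^3_{-3,-1}: single k=2 term ⇒ +0.034684;  D = +0.018360-0.029426i
d^3_{-2,-1}: k∈[1..2] ⇒ +0.295171 -0.005434 = +0.289737;  D = -0.028123+0.288369i
d^3_{-1,-1}: k∈[0..2] ⇒ +0.972886 -0.071643 +0.000495 = +0.901737;  D = -0.320517-0.842851i
d^3_{0,-1}: k∈[0..2] ⇒ -0.323344 +0.008929 -0.000027 = -0.314442;  D = -0.230759-0.213599i
d^3_{1,-1}: k∈[0..2] ⇒ +0.053733 -0.000659 +0.000001 = +0.053074;  D = -0.050915-0.014983i
d^3_{2,-1}: k∈[0..1] ⇒ -0.005434 +0.000025 = -0.005409;  D = -0.005327+0.000939i
d^3_{3,-1}: single k=0 term ⇒ +0.000319;  D = -0.000257+0.000189i
Y_3^{m'}(θ=1.7859,φ=1.6954) and Σ D·Y over m':
  (+0.0184-0.0294i)·(+0.1421+0.3622i)  (-0.0281+0.2884i)·(+0.2018-0.0514i)  (-0.3205-0.8429i)·(+0.0303+0.2419i)  (-0.2308-0.2136i)·(+0.2208+0.0000i)  (-0.0509-0.0150i)·(-0.0303+0.2419i)  (-0.0053+0.0009i)·(+0.2018+0.0514i)  (-0.0003+0.0002i)·(-0.1421+0.3622i)
Y_3^-1(R⁻¹ n̂) = +0.169645-0.100214i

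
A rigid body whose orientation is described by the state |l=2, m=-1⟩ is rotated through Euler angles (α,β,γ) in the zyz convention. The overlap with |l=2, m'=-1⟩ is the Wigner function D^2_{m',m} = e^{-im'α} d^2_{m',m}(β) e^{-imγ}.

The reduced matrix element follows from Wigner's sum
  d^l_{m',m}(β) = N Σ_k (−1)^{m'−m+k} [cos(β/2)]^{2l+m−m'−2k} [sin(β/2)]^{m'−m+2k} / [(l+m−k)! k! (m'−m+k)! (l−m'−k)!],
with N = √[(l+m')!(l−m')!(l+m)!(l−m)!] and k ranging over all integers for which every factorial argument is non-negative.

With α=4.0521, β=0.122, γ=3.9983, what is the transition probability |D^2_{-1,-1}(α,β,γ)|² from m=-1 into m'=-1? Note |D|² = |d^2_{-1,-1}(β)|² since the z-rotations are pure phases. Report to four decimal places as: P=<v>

P=0.9633

First d^2_{-1,-1}(β=0.122), then the phase factors e^{-i(-1)α} and e^{-i(-1)γ}:
c=cos(0.122/2)=0.998140, s=sin(0.122/2)=0.060962; N=√[1·6·1·6]=6.000000
k∈{0,1} keeps every argument non-negative
  k=0: (−1)^0·6.0000/(6)·0.9981^4·0.0610^0 = +0.992581
  k=1: (−1)^1·6.0000/(2)·0.9981^2·0.0610^2 = -0.011108
d^2_{-1,-1}(0.122) = +0.992581 -0.011108 = +0.981473
|D^2_{-1,-1}|² = |d^2_{-1,-1}(β)|² = (+0.981473)² = 0.963290 (the z-rotation phases have unit modulus)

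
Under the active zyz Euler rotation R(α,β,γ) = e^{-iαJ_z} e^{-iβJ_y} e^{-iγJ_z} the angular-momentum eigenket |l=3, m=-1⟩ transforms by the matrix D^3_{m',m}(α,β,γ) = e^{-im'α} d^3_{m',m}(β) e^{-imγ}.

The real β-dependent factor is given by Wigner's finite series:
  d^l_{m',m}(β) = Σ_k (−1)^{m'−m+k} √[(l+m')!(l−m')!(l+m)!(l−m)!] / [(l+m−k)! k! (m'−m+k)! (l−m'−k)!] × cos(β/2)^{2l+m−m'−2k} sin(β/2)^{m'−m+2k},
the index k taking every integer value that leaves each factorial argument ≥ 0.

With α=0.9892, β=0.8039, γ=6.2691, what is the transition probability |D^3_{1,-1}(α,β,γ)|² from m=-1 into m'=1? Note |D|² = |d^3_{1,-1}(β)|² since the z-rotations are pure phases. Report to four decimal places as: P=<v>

First d^3_{1,-1}(β=0.8039), then the phase factors e^{-i(1)α} and e^{-i(-1)γ}:
With c≡cos(β/2)=0.920300 and s≡sin(β/2)=0.391214, N=[24·2·2·24]^{1/2}=48.000000
Admissible k: 0..2 (factorial args all ≥0)
  k=0: (−1)^2·48.0000/(8)·0.9203^4·0.3912^2 = +0.658714
  k=1: (−1)^3·48.0000/(6)·0.9203^2·0.3912^4 = -0.158710
  k=2: (−1)^4·48.0000/(48)·0.9203^0·0.3912^6 = +0.003585
d^3_{1,-1}(0.8039) = +0.658714 -0.158710 +0.003585 = +0.503589
|D^3_{1,-1}|² = |d^3_{1,-1}(β)|² = (+0.503589)² = 0.253601 (the z-rotation phases have unit modulus)

P=0.2536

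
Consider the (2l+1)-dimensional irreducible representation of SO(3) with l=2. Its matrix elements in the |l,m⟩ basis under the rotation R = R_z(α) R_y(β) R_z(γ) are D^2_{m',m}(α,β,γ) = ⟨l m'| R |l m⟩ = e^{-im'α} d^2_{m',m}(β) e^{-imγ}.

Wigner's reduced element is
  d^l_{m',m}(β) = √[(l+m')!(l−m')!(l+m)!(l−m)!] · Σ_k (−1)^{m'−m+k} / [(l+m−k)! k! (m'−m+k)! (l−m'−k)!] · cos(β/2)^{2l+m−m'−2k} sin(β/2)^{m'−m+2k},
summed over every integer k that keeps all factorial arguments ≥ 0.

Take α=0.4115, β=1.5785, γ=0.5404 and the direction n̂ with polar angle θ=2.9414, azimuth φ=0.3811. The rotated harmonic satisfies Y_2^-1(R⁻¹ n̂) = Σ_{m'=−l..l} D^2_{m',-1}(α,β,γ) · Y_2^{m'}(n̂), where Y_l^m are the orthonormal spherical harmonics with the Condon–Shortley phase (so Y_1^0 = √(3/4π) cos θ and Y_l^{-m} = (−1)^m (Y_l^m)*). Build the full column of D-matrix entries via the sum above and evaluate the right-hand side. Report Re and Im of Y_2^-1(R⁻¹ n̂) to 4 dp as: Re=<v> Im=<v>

Re=0.1332 Im=0.0811

Need the full column D^2_{m',-1} for m'=−2..2 at α=0.4115, β=1.5785, γ=0.5404.
cos(β/2)=0.704378, sin(β/2)=0.709825
d^2_{-2,-1}: single k=1 term ⇒ +0.496133;  D = +0.102160+0.485502i
d^2_{-1,-1}: k∈[0..1] ⇒ +0.246163 -0.749955 = -0.503792;  D = -0.292268-0.410349i
d^2_{0,-1}: k∈[0..1] ⇒ -0.607637 +0.617072 = +0.009435;  D = +0.008090+0.004854i
d^2_{1,-1}: k∈[0..1] ⇒ +0.749955 -0.253867 = +0.496089;  D = +0.491973+0.063769i
d^2_{2,-1}: single k=0 term ⇒ -0.503837;  D = -0.483851+0.140497i
Y_2^{m'}(θ=2.9414,φ=0.3811) and Σ D·Y over m':
  (+0.1022+0.4855i)·(+0.0110-0.0105i)  (-0.2923-0.4103i)·(-0.1398+0.0560i)  (+0.0081+0.0049i)·(+0.5934+0.0000i)  (+0.4920+0.0638i)·(+0.1398+0.0560i)  (-0.4839+0.1405i)·(+0.0110+0.0105i)
Y_2^-1(R⁻¹ n̂) = +0.133234+0.081060i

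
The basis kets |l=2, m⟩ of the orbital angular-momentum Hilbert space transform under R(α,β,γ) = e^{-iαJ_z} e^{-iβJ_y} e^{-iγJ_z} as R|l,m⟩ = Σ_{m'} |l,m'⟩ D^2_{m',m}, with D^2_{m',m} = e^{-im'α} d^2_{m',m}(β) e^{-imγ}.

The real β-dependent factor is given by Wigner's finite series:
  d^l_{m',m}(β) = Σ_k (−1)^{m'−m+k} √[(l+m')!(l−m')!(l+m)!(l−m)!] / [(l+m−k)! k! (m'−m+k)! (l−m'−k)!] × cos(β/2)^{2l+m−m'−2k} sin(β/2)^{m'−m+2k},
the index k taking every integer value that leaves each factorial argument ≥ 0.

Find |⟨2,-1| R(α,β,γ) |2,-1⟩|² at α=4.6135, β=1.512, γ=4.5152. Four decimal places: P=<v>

D^2_{-1,-1}(4.6135,1.512,4.5152) = e^{-i·-1·4.6135}·d^2_{-1,-1}(1.512)·e^{-i·-1·4.5152}. Compute d first:
Half-angle: c=0.727586, s=0.686017. N=√(1·6·1·6)=6.000000
k∈{0,1} keeps every argument non-negative
  k=0: (−1)^0·6.0000/(6)·0.7276^4·0.6860^0 = +0.280244
  k=1: (−1)^1·6.0000/(2)·0.7276^2·0.6860^2 = -0.747410
d^2_{-1,-1}(1.512) = +0.280244 -0.747410 = -0.467166
|D^2_{-1,-1}|² = |d^2_{-1,-1}(β)|² = (-0.467166)² = 0.218244 (the z-rotation phases have unit modulus)

P=0.2182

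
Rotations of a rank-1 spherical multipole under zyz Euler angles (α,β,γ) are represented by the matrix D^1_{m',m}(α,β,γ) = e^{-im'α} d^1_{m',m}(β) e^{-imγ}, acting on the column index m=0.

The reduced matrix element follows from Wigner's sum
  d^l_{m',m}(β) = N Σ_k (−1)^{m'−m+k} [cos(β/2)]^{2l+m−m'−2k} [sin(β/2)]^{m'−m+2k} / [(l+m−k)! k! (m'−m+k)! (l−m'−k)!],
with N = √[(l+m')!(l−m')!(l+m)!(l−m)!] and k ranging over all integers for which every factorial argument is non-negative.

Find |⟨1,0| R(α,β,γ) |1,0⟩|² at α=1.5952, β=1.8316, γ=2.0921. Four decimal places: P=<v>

P=0.0665

First d^1_{0,0}(β=1.8316), then the phase factors e^{-i(0)α} and e^{-i(0)γ}:
Half-angle: c=0.609156, s=0.793050. N=√(1·1·1·1)=1.000000
k: max(0,(0)−(0))=0 … min(1+(0),1−(0))=1
  k=0: (−1)^0·1.0000/(1)·0.6092^2·0.7931^0 = +0.371071
  k=1: (−1)^1·1.0000/(1)·0.6092^0·0.7931^2 = -0.628929
d^1_{0,0}(1.8316) = +0.371071 -0.628929 = -0.257857
|D^1_{0,0}|² = |d^1_{0,0}(β)|² = (-0.257857)² = 0.066490 (the z-rotation phases have unit modulus)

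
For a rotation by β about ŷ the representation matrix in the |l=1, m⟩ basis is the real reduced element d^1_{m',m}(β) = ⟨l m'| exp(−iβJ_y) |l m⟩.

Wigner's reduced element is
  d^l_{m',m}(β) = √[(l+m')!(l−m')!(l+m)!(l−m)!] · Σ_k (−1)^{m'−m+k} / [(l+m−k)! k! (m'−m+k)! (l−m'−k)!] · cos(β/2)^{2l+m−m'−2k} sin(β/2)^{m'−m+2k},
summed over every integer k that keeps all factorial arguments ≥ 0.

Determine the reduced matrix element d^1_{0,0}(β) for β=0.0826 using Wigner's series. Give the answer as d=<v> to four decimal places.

d^1_{0,0}(β=0.0826) via Wigner's sum:
c=cos(0.0826/2)=0.999147, s=sin(0.0826/2)=0.041288; N=√[1·1·1·1]=1.000000
k∈{0,1} keeps every argument non-negative
  k=0: (−1)^0·1.0000/(1)·0.9991^2·0.0413^0 = +0.998295
  k=1: (−1)^1·1.0000/(1)·0.9991^0·0.0413^2 = -0.001705
d^1_{0,0}(0.0826) = +0.998295 -0.001705 = +0.996591

d=0.9966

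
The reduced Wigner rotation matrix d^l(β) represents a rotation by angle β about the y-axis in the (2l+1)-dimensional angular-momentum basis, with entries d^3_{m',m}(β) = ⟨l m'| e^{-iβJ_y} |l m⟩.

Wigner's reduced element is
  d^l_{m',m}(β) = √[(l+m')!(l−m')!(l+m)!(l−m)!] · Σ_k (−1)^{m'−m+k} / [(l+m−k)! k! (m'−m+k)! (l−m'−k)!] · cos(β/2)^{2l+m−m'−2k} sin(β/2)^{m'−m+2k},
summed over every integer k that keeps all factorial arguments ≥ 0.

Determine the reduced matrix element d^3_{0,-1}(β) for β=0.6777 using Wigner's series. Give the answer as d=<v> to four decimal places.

d=-0.5523

d^3_{0,-1}(β=0.6777) via Wigner's sum:
c=cos(0.6777/2)=0.943138, s=sin(0.6777/2)=0.332403; N=√[6·6·2·24]=41.569219
k∈{0,1,2} keeps every argument non-negative
  k=0: (−1)^1·41.5692/(12)·0.9431^5·0.3324^1 = -0.859271
  k=1: (−1)^2·41.5692/(4)·0.9431^3·0.3324^3 = +0.320207
  k=2: (−1)^3·41.5692/(12)·0.9431^1·0.3324^5 = -0.013258
d^3_{0,-1}(0.6777) = -0.859271 +0.320207 -0.013258 = -0.552323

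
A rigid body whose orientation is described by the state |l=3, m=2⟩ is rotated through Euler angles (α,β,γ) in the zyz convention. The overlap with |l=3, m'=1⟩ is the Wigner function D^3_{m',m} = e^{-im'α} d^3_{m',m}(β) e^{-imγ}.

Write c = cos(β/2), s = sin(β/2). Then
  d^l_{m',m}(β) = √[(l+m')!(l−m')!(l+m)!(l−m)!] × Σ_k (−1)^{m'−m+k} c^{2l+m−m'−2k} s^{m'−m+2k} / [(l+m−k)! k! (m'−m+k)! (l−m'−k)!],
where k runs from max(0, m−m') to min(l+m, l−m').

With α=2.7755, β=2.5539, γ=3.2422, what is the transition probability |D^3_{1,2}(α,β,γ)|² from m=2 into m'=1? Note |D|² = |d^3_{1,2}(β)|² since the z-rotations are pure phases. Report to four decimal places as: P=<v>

D^3_{1,2}(2.7755,2.5539,3.2422) = e^{-i·1·2.7755}·d^3_{1,2}(2.5539)·e^{-i·2·3.2422}. Compute d first:
c=cos(2.5539/2)=0.289636, s=sin(2.5539/2)=0.957137; N=√[24·2·120·1]=75.894664
k: max(0,(2)−(1))=1 … min(3+(2),3−(1))=2
  k=1: (−1)^0·75.8947/(24)·0.2896^5·0.9571^1 = +0.006169
  k=2: (−1)^1·75.8947/(12)·0.2896^3·0.9571^3 = -0.134744
d^3_{1,2}(2.5539) = +0.006169 -0.134744 = -0.128575
|D^3_{1,2}|² = |d^3_{1,2}(β)|² = (-0.128575)² = 0.016531 (the z-rotation phases have unit modulus)

P=0.0165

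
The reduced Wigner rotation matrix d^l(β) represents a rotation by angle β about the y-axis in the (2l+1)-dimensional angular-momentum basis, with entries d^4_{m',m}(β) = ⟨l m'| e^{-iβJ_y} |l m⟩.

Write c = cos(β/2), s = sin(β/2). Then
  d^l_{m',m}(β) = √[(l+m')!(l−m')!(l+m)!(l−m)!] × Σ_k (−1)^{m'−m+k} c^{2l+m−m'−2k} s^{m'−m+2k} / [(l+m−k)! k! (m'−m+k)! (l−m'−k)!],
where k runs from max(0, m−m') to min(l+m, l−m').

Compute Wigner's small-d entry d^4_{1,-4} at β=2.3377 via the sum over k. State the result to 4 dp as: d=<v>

d^4_{1,-4}(β=2.3377) via Wigner's sum:
Half-angle: c=0.391210, s=0.920301. N=√(120·6·1·40320)=5387.986637
Admissible k: 0..0 (factorial args all ≥0)
  k=0: (−1)^5·5387.9866/(720)·0.3912^3·0.9203^5 = -0.295784
d^4_{1,-4}(2.3377) = -0.295784

d=-0.2958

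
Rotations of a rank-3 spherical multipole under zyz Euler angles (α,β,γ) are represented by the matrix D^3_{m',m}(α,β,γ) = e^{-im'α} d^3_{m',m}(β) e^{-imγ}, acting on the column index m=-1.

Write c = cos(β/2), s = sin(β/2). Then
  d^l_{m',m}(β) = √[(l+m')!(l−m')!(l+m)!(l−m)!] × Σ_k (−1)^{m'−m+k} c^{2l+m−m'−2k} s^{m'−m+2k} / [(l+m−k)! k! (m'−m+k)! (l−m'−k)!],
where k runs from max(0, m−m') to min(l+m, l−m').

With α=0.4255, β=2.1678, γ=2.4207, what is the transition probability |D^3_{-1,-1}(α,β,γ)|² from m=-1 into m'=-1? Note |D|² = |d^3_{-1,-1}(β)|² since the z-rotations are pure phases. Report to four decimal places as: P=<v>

P=0.2625

First d^3_{-1,-1}(β=2.1678), then the phase factors e^{-i(-1)α} and e^{-i(-1)γ}:
Half-angle: c=0.467885, s=0.883789. N=√(2·24·2·24)=48.000000
The bounds max(0,m−m')=0 and min(l+m,l−m')=2 give 3 terms
  k=0: (−1)^0·48.0000/(48)·0.4679^6·0.8838^0 = +0.010491
  k=1: (−1)^1·48.0000/(6)·0.4679^4·0.8838^2 = -0.299464
  k=2: (−1)^2·48.0000/(8)·0.4679^2·0.8838^4 = +0.801355
d^3_{-1,-1}(2.1678) = +0.010491 -0.299464 +0.801355 = +0.512382
|D^3_{-1,-1}|² = |d^3_{-1,-1}(β)|² = (+0.512382)² = 0.262535 (the z-rotation phases have unit modulus)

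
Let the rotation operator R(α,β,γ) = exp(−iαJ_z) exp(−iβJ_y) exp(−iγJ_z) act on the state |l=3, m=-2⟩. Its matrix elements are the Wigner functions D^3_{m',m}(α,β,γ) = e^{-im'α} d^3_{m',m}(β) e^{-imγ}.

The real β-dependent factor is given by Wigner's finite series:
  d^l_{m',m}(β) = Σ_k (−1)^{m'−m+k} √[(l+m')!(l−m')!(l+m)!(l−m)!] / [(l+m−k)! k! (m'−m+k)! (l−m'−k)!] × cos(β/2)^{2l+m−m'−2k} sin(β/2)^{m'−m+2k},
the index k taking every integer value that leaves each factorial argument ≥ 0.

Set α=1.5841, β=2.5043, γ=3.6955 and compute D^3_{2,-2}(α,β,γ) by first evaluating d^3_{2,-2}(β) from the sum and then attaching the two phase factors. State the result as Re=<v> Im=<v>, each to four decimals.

Re=0.1573 Im=0.2951

First d^3_{2,-2}(β=2.5043), then the phase factors e^{-i(2)α} and e^{-i(-2)γ}:
With c≡cos(β/2)=0.313281 and s≡sin(β/2)=0.949660, N=[120·1·1·120]^{1/2}=120.000000
The bounds max(0,m−m')=0 and min(l+m,l−m')=1 give 2 terms
  k=0: (−1)^4·120.0000/(24)·0.3133^2·0.9497^4 = +0.399128
  k=1: (−1)^5·120.0000/(120)·0.3133^0·0.9497^6 = -0.733516
d^3_{2,-2}(2.5043) = +0.399128 -0.733516 = -0.334388
D = (-0.999646+0.026604i)·(-0.334388)·(+0.446618+0.894725i) = +0.157251+0.295107i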